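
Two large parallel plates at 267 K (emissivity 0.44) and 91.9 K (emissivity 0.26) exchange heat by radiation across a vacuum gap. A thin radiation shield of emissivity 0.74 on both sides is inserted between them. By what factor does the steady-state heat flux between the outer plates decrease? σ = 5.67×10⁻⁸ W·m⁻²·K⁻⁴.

factor ≈ 1.33

Without shield: q₀ = σΔ(T⁴)/(1/ε₁+1/ε₂−1) with denominator 5.119.
With shield the two gaps are in series; the resistances add: (1/ε₁+1/ε_s−1)+(1/ε_s+1/ε₂−1) = 2.624+4.198 = 6.822.
Heat-flux ratio q₀/q = 6.822/5.119.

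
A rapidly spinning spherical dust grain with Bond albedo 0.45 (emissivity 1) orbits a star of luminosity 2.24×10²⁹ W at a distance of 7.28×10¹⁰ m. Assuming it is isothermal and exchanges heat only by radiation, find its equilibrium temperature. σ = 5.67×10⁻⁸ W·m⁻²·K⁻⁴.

First find the stellar flux at distance d: S = L/(4πd²) = 2.24×10²⁹/(4π·(7.28×10¹⁰)²) = 3.363×10⁶ W/m².
For an isothermal sphere, absorbed (1−a)S·πr² = emitted σ·4πr²·T⁴, so T⁴ = (1−a)S/(4σ).
T⁴ = 0.550·3.363×10⁶/(4·5.67×10⁻⁸) = 8.156×10¹² K⁴.

T ≈ 1690 K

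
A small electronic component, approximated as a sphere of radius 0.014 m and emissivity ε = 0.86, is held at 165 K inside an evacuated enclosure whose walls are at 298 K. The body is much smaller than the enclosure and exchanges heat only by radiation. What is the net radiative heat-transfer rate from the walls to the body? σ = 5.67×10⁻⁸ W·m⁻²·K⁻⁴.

P_net ≈ 0.858 W

For a small grey body in a large enclosure: P_net = εσA(T_body⁴ − T_wall⁴).
A = 4πr² = 0.002463 m²; T_body⁴ − T_wall⁴ = 7.412×10⁸ − 7.886×10⁹ = -7.145×10⁹ K⁴.
|P_net| = 0.86·5.67×10⁻⁸·0.002463·7.145×10⁹.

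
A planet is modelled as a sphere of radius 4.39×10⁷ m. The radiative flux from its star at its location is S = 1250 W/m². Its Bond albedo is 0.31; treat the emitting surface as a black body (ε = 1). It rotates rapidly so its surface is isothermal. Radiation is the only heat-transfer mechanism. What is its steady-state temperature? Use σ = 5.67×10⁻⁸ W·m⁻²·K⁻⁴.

At equilibrium, absorbed power = emitted power.
Absorbing cross-section = πr² = 6.055×10¹⁵ m²; emitting surface = 4πr² = 2.422×10¹⁶ m² (ratio 4).
(1−a)S·A_cross = εσ·A_surf·T⁴  ⇒  T⁴ = (1−a)S/(4σ).
T⁴ = 0.690·1250/(4·5.67×10⁻⁸) = 3.803×10⁹ K⁴.
T = (3.803×10⁹)^(1/4).

T ≈ 248 K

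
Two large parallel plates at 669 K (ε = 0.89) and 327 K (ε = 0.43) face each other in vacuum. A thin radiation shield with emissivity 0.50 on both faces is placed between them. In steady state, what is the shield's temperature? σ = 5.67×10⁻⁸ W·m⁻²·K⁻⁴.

In steady state the net flux on the hot side equals that on the cold side.
σ(T₁⁴−T_s⁴)/D₁ = σ(T_s⁴−T₂⁴)/D₂, with D₁ = 1/ε₁+1/ε_s−1 = 2.124, D₂ = 1/ε_s+1/ε₂−1 = 3.326.
Solve for T_s⁴: T_s⁴ = (D₂·T₁⁴ + D₁·T₂⁴)/(D₁+D₂) = 1.267×10¹¹ K⁴.

T_s ≈ 597 K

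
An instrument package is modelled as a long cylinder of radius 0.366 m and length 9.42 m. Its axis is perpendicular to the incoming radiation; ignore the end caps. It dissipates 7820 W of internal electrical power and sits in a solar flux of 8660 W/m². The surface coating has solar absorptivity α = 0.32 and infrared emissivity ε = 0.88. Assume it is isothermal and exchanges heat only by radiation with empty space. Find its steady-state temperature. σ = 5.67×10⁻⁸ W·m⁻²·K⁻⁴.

T ≈ 397 K

At steady state, absorbed solar power + internal power = radiated power.
Absorbed: α·S·A_cross = 0.32·8660·6.895 = 19110 W (cross-section 2rL).
Total input = 19110 + 7820 = 26930 W.
Radiated: εσ·A_surf·T⁴ with A_surf = 2πrL = 21.66 m².
T⁴ = 26930/(0.88·5.67×10⁻⁸·21.66) = 2.491×10¹⁰ K⁴.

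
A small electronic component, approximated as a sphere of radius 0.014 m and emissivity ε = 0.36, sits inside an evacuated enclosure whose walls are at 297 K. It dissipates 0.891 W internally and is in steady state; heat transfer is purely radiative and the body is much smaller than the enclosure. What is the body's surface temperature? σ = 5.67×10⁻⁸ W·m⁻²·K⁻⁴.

T ≈ 400 K

For a small grey body in a large enclosure, net radiated power = εσA(T⁴ − T_w⁴).
Steady state: P = εσA(T⁴ − T_w⁴) with A = 4πr² = 0.002463 m².
T⁴ = P/(εσA) + T_w⁴ = 0.891/(0.36·5.67×10⁻⁸·0.002463) + (297)⁴
    = 1.772×10¹⁰ + 7.781×10⁹ = 2.550×10¹⁰ K⁴.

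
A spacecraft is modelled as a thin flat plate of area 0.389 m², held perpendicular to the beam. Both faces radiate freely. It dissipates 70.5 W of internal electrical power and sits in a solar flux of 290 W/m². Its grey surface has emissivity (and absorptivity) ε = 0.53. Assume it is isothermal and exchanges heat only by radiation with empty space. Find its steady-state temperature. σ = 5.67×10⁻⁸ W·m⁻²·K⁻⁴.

At steady state, absorbed solar power + internal power = radiated power.
Absorbed: α·S·A_cross = 0.53·290·0.3890 = 59.79 W (cross-section A).
Total input = 59.79 + 70.5 = 130.3 W.
Radiated: εσ·A_surf·T⁴ with A_surf = 2A = 0.7780 m².
T⁴ = 130.3/(0.53·5.67×10⁻⁸·0.7780) = 5.573×10⁹ K⁴.

T ≈ 273 K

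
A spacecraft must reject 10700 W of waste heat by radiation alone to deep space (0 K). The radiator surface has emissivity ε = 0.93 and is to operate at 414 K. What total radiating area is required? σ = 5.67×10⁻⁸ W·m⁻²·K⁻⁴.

P = εσA T⁴ ⇒ A = P/(εσT⁴).
T⁴ = 2.938×10¹⁰ K⁴.
A = 10700/(0.93 × 5.67×10⁻⁸ × 2.938×10¹⁰).

A ≈ 6.91 m²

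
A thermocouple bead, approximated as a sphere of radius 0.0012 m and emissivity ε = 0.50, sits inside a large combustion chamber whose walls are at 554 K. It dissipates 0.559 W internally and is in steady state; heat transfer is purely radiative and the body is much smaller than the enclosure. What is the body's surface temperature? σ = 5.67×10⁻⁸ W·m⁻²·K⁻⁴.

For a small grey body in a large enclosure, net radiated power = εσA(T⁴ − T_w⁴).
Steady state: P = εσA(T⁴ − T_w⁴) with A = 4πr² = 1.810×10⁻⁵ m².
T⁴ = P/(εσA) + T_w⁴ = 0.559/(0.50·5.67×10⁻⁸·1.810×10⁻⁵) + (554)⁴
    = 1.090×10¹² + 9.420×10¹⁰ = 1.184×10¹² K⁴.

T ≈ 1040 K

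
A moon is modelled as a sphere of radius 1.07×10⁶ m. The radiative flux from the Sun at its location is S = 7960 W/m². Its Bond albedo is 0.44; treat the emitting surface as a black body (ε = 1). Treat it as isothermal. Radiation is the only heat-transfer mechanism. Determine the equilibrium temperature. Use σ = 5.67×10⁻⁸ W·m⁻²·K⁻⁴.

At equilibrium, absorbed power = emitted power.
Absorbing cross-section = πr² = 3.597×10¹² m²; emitting surface = 4πr² = 1.439×10¹³ m² (ratio 4).
(1−a)S·A_cross = εσ·A_surf·T⁴  ⇒  T⁴ = (1−a)S/(4σ).
T⁴ = 0.560·7960/(4·5.67×10⁻⁸) = 1.965×10¹⁰ K⁴.
T = (1.965×10¹⁰)^(1/4).

T ≈ 374 K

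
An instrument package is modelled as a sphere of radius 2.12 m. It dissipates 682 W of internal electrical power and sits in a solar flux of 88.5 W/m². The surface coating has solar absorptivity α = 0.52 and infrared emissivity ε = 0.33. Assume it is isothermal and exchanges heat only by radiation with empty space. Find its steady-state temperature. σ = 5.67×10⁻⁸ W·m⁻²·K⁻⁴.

T ≈ 188 K

At steady state, absorbed solar power + internal power = radiated power.
Absorbed: α·S·A_cross = 0.52·88.5·14.12 = 649.8 W (cross-section πr²).
Total input = 649.8 + 682 = 1332 W.
Radiated: εσ·A_surf·T⁴ with A_surf = 4πr² = 56.48 m².
T⁴ = 1332/(0.33·5.67×10⁻⁸·56.48) = 1.260×10⁹ K⁴.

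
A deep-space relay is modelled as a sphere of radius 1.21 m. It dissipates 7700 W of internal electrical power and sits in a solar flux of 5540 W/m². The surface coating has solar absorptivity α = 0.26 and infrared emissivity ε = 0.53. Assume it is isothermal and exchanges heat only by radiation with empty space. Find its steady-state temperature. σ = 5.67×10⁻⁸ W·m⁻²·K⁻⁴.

At steady state, absorbed solar power + internal power = radiated power.
Absorbed: α·S·A_cross = 0.26·5540·4.600 = 6625 W (cross-section πr²).
Total input = 6625 + 7700 = 14330 W.
Radiated: εσ·A_surf·T⁴ with A_surf = 4πr² = 18.40 m².
T⁴ = 14330/(0.53·5.67×10⁻⁸·18.40) = 2.591×10¹⁰ K⁴.

T ≈ 401 K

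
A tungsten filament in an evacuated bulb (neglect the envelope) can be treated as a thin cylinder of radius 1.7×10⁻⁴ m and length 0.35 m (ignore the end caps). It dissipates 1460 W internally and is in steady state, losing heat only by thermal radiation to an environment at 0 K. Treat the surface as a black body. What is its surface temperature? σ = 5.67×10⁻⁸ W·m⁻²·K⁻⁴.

Steady state: internal power = radiated power, P = εσA T⁴.
Radiating area A = 2πrL = 3.738×10⁻⁴ m².
T⁴ = P/(εσA) = 1460/(1.0·5.67×10⁻⁸·3.738×10⁻⁴) = 6.888×10¹³ K⁴.
T = (6.888×10¹³)^(1/4).

T ≈ 2880 K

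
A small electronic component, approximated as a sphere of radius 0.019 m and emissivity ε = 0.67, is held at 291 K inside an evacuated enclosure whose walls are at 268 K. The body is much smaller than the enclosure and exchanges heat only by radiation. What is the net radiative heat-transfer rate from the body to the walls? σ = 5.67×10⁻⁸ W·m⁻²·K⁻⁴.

For a small grey body in a large enclosure: P_net = εσA(T_body⁴ − T_wall⁴).
A = 4πr² = 0.004536 m²; T_body⁴ − T_wall⁴ = 7.171×10⁹ − 5.159×10⁹ = 2.012×10⁹ K⁴.
|P_net| = 0.67·5.67×10⁻⁸·0.004536·2.012×10⁹.

P_net ≈ 0.347 W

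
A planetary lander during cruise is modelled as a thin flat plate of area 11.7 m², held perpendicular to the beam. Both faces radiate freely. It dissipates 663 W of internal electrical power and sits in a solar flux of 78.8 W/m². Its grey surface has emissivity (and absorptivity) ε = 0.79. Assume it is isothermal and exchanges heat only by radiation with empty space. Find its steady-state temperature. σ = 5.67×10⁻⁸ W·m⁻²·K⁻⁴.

T ≈ 191 K

At steady state, absorbed solar power + internal power = radiated power.
Absorbed: α·S·A_cross = 0.79·78.8·11.70 = 728.3 W (cross-section A).
Total input = 728.3 + 663 = 1391 W.
Radiated: εσ·A_surf·T⁴ with A_surf = 2A = 23.40 m².
T⁴ = 1391/(0.79·5.67×10⁻⁸·23.40) = 1.327×10⁹ K⁴.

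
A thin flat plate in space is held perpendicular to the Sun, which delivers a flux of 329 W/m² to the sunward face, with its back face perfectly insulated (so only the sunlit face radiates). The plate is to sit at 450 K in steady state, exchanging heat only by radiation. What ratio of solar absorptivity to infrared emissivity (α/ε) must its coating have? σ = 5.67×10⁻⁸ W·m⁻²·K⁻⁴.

Balance: αS·A = εσ·1A·T⁴ ⇒ α/ε = σT⁴/S.
α/ε = 5.67×10⁻⁸·(450)⁴/329 = 5.67×10⁻⁸·4.101×10¹⁰/329.

α/ε ≈ 7.07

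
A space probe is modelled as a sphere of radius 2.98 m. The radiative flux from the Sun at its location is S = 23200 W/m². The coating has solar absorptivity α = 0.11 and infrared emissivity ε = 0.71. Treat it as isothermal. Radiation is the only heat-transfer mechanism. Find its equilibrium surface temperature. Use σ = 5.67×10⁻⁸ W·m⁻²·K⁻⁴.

T ≈ 355 K

At equilibrium, absorbed power = emitted power.
Absorbing cross-section = πr² = 27.90 m²; emitting surface = 4πr² = 111.6 m² (ratio 4).
αS·A_cross = εσ·A_surf·T⁴  ⇒  T⁴ = αS/(ε·4σ).
T⁴ = 0.110·23200/(0.71·4·5.67×10⁻⁸) = 1.585×10¹⁰ K⁴.
T = (1.585×10¹⁰)^(1/4).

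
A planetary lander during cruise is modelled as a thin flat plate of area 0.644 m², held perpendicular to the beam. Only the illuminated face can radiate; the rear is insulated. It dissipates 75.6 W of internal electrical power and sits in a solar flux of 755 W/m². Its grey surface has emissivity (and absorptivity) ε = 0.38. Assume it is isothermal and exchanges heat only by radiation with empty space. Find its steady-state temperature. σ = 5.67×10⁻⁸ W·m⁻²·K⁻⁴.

T ≈ 370 K

At steady state, absorbed solar power + internal power = radiated power.
Absorbed: α·S·A_cross = 0.38·755·0.6440 = 184.8 W (cross-section A).
Total input = 184.8 + 75.6 = 260.4 W.
Radiated: εσ·A_surf·T⁴ with A_surf = A = 0.6440 m².
T⁴ = 260.4/(0.38·5.67×10⁻⁸·0.6440) = 1.876×10¹⁰ K⁴.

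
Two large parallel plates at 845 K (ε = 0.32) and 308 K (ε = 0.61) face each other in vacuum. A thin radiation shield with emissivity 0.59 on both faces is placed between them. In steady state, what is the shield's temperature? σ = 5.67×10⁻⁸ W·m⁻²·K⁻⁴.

T_s ≈ 668 K

In steady state the net flux on the hot side equals that on the cold side.
σ(T₁⁴−T_s⁴)/D₁ = σ(T_s⁴−T₂⁴)/D₂, with D₁ = 1/ε₁+1/ε_s−1 = 3.820, D₂ = 1/ε_s+1/ε₂−1 = 2.334.
Solve for T_s⁴: T_s⁴ = (D₂·T₁⁴ + D₁·T₂⁴)/(D₁+D₂) = 1.990×10¹¹ K⁴.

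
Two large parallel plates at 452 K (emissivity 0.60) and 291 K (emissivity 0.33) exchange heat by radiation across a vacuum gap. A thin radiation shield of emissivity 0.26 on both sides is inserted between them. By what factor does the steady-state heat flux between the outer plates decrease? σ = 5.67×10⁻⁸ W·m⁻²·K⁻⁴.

Without shield: q₀ = σΔ(T⁴)/(1/ε₁+1/ε₂−1) with denominator 3.697.
With shield the two gaps are in series; the resistances add: (1/ε₁+1/ε_s−1)+(1/ε_s+1/ε₂−1) = 4.513+5.876 = 10.39.
Heat-flux ratio q₀/q = 10.39/3.697.

factor ≈ 2.81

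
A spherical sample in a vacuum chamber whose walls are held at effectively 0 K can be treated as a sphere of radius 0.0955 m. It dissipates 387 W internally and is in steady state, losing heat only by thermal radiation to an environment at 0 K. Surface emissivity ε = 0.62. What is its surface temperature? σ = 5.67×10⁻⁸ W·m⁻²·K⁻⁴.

Steady state: internal power = radiated power, P = εσA T⁴.
Radiating area A = 4πr² = 0.1146 m².
T⁴ = P/(εσA) = 387/(0.62·5.67×10⁻⁸·0.1146) = 9.605×10¹⁰ K⁴.
T = (9.605×10¹⁰)^(1/4).

T ≈ 557 K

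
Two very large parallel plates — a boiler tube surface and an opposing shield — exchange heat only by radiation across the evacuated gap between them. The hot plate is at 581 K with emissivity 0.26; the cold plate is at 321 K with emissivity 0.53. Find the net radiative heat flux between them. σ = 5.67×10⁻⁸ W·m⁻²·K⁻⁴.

For two infinite grey parallel plates, q = σ(T₁⁴ − T₂⁴)/(1/ε₁ + 1/ε₂ − 1).
T₁⁴ − T₂⁴ = 1.139×10¹¹ − 1.062×10¹⁰ = 1.033×10¹¹ K⁴.
1/ε₁ + 1/ε₂ − 1 = 3.846 + 1.887 − 1 = 4.733.
q = 5.67×10⁻⁸ × 1.033×10¹¹ / 4.733.

q ≈ 1240 W/m²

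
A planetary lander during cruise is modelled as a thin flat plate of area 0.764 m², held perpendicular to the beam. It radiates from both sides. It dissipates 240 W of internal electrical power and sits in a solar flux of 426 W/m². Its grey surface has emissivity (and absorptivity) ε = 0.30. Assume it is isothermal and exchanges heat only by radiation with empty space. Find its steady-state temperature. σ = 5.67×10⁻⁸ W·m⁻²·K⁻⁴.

T ≈ 338 K

At steady state, absorbed solar power + internal power = radiated power.
Absorbed: α·S·A_cross = 0.30·426·0.7640 = 97.64 W (cross-section A).
Total input = 97.64 + 240 = 337.6 W.
Radiated: εσ·A_surf·T⁴ with A_surf = 2A = 1.528 m².
T⁴ = 337.6/(0.30·5.67×10⁻⁸·1.528) = 1.299×10¹⁰ K⁴.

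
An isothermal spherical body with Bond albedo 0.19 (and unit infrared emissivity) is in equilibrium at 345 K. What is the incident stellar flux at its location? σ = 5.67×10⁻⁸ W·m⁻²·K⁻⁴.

(1−a)S·πr² = σ·4πr²·T⁴ ⇒ S = 4σT⁴/(1−a).
S = 4·5.67×10⁻⁸·1.417×10¹⁰/0.810.

S ≈ 3970 W/m²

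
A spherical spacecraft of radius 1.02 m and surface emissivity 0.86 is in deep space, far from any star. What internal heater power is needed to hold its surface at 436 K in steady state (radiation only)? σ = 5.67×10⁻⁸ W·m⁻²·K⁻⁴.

P ≈ 23000 W

P = εσ·4πr²·T⁴.
4πr² = 13.07 m²; T⁴ = 3.614×10¹⁰ K⁴.
P = 0.86·5.67×10⁻⁸·13.07·3.614×10¹⁰.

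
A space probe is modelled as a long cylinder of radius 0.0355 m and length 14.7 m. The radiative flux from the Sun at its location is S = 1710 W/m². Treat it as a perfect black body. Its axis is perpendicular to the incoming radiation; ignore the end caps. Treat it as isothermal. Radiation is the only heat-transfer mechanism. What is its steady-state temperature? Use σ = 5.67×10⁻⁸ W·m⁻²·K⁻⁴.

At equilibrium, absorbed power = emitted power.
Absorbing cross-section = 2rL = 1.044 m²; emitting surface = 2πrL = 3.279 m² (ratio π).
S·A_cross = εσ·A_surf·T⁴  ⇒  T⁴ = S/(πσ).
T⁴ = 1.00·1710/(π·5.67×10⁻⁸) = 9.600×10⁹ K⁴.
T = (9.600×10⁹)^(1/4).

T ≈ 313 K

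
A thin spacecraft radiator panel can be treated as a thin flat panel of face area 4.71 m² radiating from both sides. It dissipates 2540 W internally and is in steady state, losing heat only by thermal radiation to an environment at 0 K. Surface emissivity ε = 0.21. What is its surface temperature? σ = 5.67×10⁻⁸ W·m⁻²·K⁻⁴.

T ≈ 388 K

Steady state: internal power = radiated power, P = εσA T⁴.
Radiating area A = 2·4.71 = 9.420 m².
T⁴ = P/(εσA) = 2540/(0.21·5.67×10⁻⁸·9.420) = 2.265×10¹⁰ K⁴.
T = (2.265×10¹⁰)^(1/4).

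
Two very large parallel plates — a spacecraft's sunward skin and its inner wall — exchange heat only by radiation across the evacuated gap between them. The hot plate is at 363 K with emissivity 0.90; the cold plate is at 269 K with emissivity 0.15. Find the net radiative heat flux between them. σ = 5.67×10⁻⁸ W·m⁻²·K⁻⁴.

For two infinite grey parallel plates, q = σ(T₁⁴ − T₂⁴)/(1/ε₁ + 1/ε₂ − 1).
T₁⁴ − T₂⁴ = 1.736×10¹⁰ − 5.236×10⁹ = 1.213×10¹⁰ K⁴.
1/ε₁ + 1/ε₂ − 1 = 1.111 + 6.667 − 1 = 6.778.
q = 5.67×10⁻⁸ × 1.213×10¹⁰ / 6.778.

q ≈ 101 W/m²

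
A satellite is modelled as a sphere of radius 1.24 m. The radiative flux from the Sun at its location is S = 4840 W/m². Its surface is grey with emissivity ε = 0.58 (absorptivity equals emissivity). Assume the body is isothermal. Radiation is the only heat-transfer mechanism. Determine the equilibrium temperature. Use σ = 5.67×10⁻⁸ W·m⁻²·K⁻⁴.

T ≈ 382 K

At equilibrium, absorbed power = emitted power.
Absorbing cross-section = πr² = 4.831 m²; emitting surface = 4πr² = 19.32 m² (ratio 4).
εS·A_cross = εσ·A_surf·T⁴  ⇒  T⁴ = S/(4σ)   (ε cancels).
T⁴ = 4840/(4·5.67×10⁻⁸) = 2.134×10¹⁰ K⁴.
T = (2.134×10¹⁰)^(1/4).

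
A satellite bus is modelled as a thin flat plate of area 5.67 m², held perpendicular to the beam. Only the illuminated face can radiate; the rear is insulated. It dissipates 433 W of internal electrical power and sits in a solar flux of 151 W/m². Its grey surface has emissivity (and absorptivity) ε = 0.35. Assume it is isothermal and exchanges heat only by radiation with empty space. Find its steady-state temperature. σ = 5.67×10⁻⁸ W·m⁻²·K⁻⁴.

T ≈ 284 K

At steady state, absorbed solar power + internal power = radiated power.
Absorbed: α·S·A_cross = 0.35·151·5.670 = 299.7 W (cross-section A).
Total input = 299.7 + 433 = 732.7 W.
Radiated: εσ·A_surf·T⁴ with A_surf = A = 5.670 m².
T⁴ = 732.7/(0.35·5.67×10⁻⁸·5.670) = 6.511×10⁹ K⁴.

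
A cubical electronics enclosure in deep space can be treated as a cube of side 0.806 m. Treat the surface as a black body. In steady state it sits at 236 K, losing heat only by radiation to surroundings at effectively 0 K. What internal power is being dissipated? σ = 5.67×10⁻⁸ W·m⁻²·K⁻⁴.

Steady state: P = εσA T⁴.
A = 6L² = 3.898 m²; T⁴ = (236)⁴ = 3.102×10⁹ K⁴.
P = 1.0 × 5.67×10⁻⁸ × 3.898 × 3.102×10⁹.

P ≈ 686 W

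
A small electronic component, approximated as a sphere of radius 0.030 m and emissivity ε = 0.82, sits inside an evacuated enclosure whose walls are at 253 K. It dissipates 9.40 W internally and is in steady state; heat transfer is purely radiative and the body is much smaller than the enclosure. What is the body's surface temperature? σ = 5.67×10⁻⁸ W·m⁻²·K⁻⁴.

For a small grey body in a large enclosure, net radiated power = εσA(T⁴ − T_w⁴).
Steady state: P = εσA(T⁴ − T_w⁴) with A = 4πr² = 0.01131 m².
T⁴ = P/(εσA) + T_w⁴ = 9.40/(0.82·5.67×10⁻⁸·0.01131) + (253)⁴
    = 1.788×10¹⁰ + 4.097×10⁹ = 2.197×10¹⁰ K⁴.

T ≈ 385 K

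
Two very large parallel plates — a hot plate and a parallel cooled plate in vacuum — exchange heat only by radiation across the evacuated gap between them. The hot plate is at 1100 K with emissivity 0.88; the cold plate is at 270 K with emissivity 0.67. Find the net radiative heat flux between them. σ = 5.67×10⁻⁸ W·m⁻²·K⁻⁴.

For two infinite grey parallel plates, q = σ(T₁⁴ − T₂⁴)/(1/ε₁ + 1/ε₂ − 1).
T₁⁴ − T₂⁴ = 1.464×10¹² − 5.314×10⁹ = 1.459×10¹² K⁴.
1/ε₁ + 1/ε₂ − 1 = 1.136 + 1.493 − 1 = 1.629.
q = 5.67×10⁻⁸ × 1.459×10¹² / 1.629.

q ≈ 50800 W/m²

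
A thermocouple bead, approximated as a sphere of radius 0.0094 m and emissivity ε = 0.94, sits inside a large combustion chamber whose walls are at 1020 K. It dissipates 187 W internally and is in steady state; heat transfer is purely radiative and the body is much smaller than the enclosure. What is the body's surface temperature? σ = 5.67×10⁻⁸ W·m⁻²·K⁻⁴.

T ≈ 1440 K

For a small grey body in a large enclosure, net radiated power = εσA(T⁴ − T_w⁴).
Steady state: P = εσA(T⁴ − T_w⁴) with A = 4πr² = 0.001110 m².
T⁴ = P/(εσA) + T_w⁴ = 187/(0.94·5.67×10⁻⁸·0.001110) + (1020)⁴
    = 3.160×10¹² + 1.082×10¹² = 4.242×10¹² K⁴.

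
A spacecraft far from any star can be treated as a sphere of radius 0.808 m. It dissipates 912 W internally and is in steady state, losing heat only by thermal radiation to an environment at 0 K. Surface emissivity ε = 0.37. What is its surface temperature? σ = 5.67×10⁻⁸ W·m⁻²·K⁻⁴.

Steady state: internal power = radiated power, P = εσA T⁴.
Radiating area A = 4πr² = 8.204 m².
T⁴ = P/(εσA) = 912/(0.37·5.67×10⁻⁸·8.204) = 5.299×10⁹ K⁴.
T = (5.299×10⁹)^(1/4).

T ≈ 270 K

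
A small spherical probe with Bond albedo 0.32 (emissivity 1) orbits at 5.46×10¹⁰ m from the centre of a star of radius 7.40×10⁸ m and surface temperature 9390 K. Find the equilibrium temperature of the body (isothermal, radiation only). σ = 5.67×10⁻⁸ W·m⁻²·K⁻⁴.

The star's surface emits σT_*⁴; at distance d the flux is S = σT_*⁴(R_*/d)².
S = 5.67×10⁻⁸·(9390)⁴·(7.40×10⁸/5.46×10¹⁰)² = 80970 W/m².
For an isothermal sphere T⁴ = (1−a)S/(4σ) = 2.428×10¹¹ K⁴.

T ≈ 702 K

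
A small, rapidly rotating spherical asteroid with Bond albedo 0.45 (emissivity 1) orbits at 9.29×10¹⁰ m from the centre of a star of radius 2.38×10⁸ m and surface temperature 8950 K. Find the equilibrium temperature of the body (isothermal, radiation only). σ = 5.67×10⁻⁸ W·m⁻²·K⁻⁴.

The star's surface emits σT_*⁴; at distance d the flux is S = σT_*⁴(R_*/d)².
S = 5.67×10⁻⁸·(8950)⁴·(2.38×10⁸/9.29×10¹⁰)² = 2388 W/m².
For an isothermal sphere T⁴ = (1−a)S/(4σ) = 5.791×10⁹ K⁴.

T ≈ 276 K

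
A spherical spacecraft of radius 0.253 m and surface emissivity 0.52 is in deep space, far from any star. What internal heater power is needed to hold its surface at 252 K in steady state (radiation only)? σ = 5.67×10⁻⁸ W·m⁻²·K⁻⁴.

P ≈ 95.6 W

P = εσ·4πr²·T⁴.
4πr² = 0.8044 m²; T⁴ = 4.033×10⁹ K⁴.
P = 0.52·5.67×10⁻⁸·0.8044·4.033×10⁹.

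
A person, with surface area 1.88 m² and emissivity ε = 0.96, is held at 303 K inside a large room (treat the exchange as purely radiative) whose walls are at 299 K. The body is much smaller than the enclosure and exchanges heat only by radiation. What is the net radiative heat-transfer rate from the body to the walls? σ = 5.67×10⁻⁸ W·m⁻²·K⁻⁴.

For a small grey body in a large enclosure: P_net = εσA(T_body⁴ − T_wall⁴).
A = 1.88 m²; T_body⁴ − T_wall⁴ = 8.429×10⁹ − 7.993×10⁹ = 4.364×10⁸ K⁴.
|P_net| = 0.96·5.67×10⁻⁸·1.880·4.364×10⁸.

P_net ≈ 44.7 W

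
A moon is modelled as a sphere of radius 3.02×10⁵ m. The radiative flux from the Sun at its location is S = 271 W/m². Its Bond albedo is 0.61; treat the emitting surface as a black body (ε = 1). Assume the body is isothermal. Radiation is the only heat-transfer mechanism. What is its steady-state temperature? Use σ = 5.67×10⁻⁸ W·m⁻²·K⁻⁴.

T ≈ 147 K

At equilibrium, absorbed power = emitted power.
Absorbing cross-section = πr² = 2.865×10¹¹ m²; emitting surface = 4πr² = 1.146×10¹² m² (ratio 4).
(1−a)S·A_cross = εσ·A_surf·T⁴  ⇒  T⁴ = (1−a)S/(4σ).
T⁴ = 0.390·271/(4·5.67×10⁻⁸) = 4.660×10⁸ K⁴.
T = (4.660×10⁸)^(1/4).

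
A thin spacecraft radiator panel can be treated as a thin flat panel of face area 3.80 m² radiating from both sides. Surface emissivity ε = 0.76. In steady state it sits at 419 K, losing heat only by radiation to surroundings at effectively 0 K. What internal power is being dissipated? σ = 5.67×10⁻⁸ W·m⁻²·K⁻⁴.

Steady state: P = εσA T⁴.
A = 2·3.80 = 7.600 m²; T⁴ = (419)⁴ = 3.082×10¹⁰ K⁴.
P = 0.76 × 5.67×10⁻⁸ × 7.600 × 3.082×10¹⁰.

P ≈ 10100 W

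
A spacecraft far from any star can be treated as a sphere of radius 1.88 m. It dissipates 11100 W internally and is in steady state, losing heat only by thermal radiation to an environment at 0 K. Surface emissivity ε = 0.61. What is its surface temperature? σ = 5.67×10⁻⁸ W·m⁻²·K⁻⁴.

Steady state: internal power = radiated power, P = εσA T⁴.
Radiating area A = 4πr² = 44.41 m².
T⁴ = P/(εσA) = 11100/(0.61·5.67×10⁻⁸·44.41) = 7.226×10⁹ K⁴.
T = (7.226×10⁹)^(1/4).

T ≈ 292 K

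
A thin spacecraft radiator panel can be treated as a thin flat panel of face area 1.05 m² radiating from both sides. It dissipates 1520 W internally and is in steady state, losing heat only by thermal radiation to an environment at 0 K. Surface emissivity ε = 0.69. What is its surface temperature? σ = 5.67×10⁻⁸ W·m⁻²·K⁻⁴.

T ≈ 369 K

Steady state: internal power = radiated power, P = εσA T⁴.
Radiating area A = 2·1.05 = 2.100 m².
T⁴ = P/(εσA) = 1520/(0.69·5.67×10⁻⁸·2.100) = 1.850×10¹⁰ K⁴.
T = (1.850×10¹⁰)^(1/4).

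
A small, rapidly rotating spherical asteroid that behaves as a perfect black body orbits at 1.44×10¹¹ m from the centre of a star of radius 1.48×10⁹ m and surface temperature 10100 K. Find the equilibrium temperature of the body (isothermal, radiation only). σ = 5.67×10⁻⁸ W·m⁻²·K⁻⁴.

T ≈ 724 K

The star's surface emits σT_*⁴; at distance d the flux is S = σT_*⁴(R_*/d)².
S = 5.67×10⁻⁸·(10100)⁴·(1.48×10⁹/1.44×10¹¹)² = 62330 W/m².
For an isothermal sphere T⁴ = (1−a)S/(4σ) = 2.748×10¹¹ K⁴.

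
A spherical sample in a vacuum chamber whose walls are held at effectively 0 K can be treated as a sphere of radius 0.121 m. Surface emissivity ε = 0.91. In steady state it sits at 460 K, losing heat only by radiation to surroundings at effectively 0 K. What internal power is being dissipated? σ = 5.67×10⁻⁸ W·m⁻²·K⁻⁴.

P ≈ 425 W

Steady state: P = εσA T⁴.
A = 4πr² = 0.1840 m²; T⁴ = (460)⁴ = 4.477×10¹⁰ K⁴.
P = 0.91 × 5.67×10⁻⁸ × 0.1840 × 4.477×10¹⁰.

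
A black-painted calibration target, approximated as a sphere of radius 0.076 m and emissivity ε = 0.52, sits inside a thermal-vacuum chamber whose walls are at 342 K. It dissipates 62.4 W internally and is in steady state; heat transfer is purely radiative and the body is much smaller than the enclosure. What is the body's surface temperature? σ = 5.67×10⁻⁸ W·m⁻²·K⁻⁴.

T ≈ 455 K

For a small grey body in a large enclosure, net radiated power = εσA(T⁴ − T_w⁴).
Steady state: P = εσA(T⁴ − T_w⁴) with A = 4πr² = 0.07258 m².
T⁴ = P/(εσA) + T_w⁴ = 62.4/(0.52·5.67×10⁻⁸·0.07258) + (342)⁴
    = 2.916×10¹⁰ + 1.368×10¹⁰ = 4.284×10¹⁰ K⁴.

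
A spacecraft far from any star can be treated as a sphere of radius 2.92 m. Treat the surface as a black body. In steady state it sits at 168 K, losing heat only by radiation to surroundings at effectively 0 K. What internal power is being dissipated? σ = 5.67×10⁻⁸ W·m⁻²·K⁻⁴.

P ≈ 4840 W

Steady state: P = εσA T⁴.
A = 4πr² = 107.1 m²; T⁴ = (168)⁴ = 7.966×10⁸ K⁴.
P = 1.0 × 5.67×10⁻⁸ × 107.1 × 7.966×10⁸.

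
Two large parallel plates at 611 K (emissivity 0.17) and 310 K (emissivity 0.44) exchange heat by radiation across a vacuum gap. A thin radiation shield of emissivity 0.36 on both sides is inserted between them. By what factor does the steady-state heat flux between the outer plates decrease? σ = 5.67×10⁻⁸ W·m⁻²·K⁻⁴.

Without shield: q₀ = σΔ(T⁴)/(1/ε₁+1/ε₂−1) with denominator 7.155.
With shield the two gaps are in series; the resistances add: (1/ε₁+1/ε_s−1)+(1/ε_s+1/ε₂−1) = 7.660+4.051 = 11.71.
Heat-flux ratio q₀/q = 11.71/7.155.

factor ≈ 1.64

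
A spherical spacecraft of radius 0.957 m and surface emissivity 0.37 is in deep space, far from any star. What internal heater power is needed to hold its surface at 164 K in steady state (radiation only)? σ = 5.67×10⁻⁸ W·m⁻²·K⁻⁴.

P = εσ·4πr²·T⁴.
4πr² = 11.51 m²; T⁴ = 7.234×10⁸ K⁴.
P = 0.37·5.67×10⁻⁸·11.51·7.234×10⁸.

P ≈ 175 W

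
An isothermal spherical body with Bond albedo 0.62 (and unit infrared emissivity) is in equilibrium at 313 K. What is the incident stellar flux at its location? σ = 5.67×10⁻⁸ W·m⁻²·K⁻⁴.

S ≈ 5730 W/m²

(1−a)S·πr² = σ·4πr²·T⁴ ⇒ S = 4σT⁴/(1−a).
S = 4·5.67×10⁻⁸·9.598×10⁹/0.380.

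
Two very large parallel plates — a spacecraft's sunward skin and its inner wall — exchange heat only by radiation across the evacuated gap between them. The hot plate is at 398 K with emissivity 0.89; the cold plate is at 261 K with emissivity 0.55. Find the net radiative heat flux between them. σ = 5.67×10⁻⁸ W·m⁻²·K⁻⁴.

For two infinite grey parallel plates, q = σ(T₁⁴ − T₂⁴)/(1/ε₁ + 1/ε₂ − 1).
T₁⁴ − T₂⁴ = 2.509×10¹⁰ − 4.640×10⁹ = 2.045×10¹⁰ K⁴.
1/ε₁ + 1/ε₂ − 1 = 1.124 + 1.818 − 1 = 1.942.
q = 5.67×10⁻⁸ × 2.045×10¹⁰ / 1.942.

q ≈ 597 W/m²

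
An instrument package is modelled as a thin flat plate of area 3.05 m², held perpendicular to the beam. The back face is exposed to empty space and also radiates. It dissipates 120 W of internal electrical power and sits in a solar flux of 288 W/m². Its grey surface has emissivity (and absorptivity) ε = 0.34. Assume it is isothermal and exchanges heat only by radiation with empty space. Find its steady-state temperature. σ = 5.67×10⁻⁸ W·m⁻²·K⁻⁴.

At steady state, absorbed solar power + internal power = radiated power.
Absorbed: α·S·A_cross = 0.34·288·3.050 = 298.7 W (cross-section A).
Total input = 298.7 + 120 = 418.7 W.
Radiated: εσ·A_surf·T⁴ with A_surf = 2A = 6.100 m².
T⁴ = 418.7/(0.34·5.67×10⁻⁸·6.100) = 3.560×10⁹ K⁴.

T ≈ 244 K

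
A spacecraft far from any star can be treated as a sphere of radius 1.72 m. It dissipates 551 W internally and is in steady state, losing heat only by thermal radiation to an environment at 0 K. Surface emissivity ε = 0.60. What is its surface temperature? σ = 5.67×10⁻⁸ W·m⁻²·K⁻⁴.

Steady state: internal power = radiated power, P = εσA T⁴.
Radiating area A = 4πr² = 37.18 m².
T⁴ = P/(εσA) = 551/(0.60·5.67×10⁻⁸·37.18) = 4.357×10⁸ K⁴.
T = (4.357×10⁸)^(1/4).

T ≈ 144 K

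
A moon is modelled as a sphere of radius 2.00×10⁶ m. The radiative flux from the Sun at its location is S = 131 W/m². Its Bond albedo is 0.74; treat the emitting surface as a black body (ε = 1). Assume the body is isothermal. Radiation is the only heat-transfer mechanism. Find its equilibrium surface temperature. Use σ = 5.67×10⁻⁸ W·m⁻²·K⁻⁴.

At equilibrium, absorbed power = emitted power.
Absorbing cross-section = πr² = 1.257×10¹³ m²; emitting surface = 4πr² = 5.027×10¹³ m² (ratio 4).
(1−a)S·A_cross = εσ·A_surf·T⁴  ⇒  T⁴ = (1−a)S/(4σ).
T⁴ = 0.260·131/(4·5.67×10⁻⁸) = 1.502×10⁸ K⁴.
T = (1.502×10⁸)^(1/4).

T ≈ 111 K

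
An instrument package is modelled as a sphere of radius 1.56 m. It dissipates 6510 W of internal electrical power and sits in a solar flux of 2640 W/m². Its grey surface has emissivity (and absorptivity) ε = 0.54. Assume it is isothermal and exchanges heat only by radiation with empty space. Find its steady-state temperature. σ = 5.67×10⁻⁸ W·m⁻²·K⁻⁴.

T ≈ 369 K

At steady state, absorbed solar power + internal power = radiated power.
Absorbed: α·S·A_cross = 0.54·2640·7.645 = 10900 W (cross-section πr²).
Total input = 10900 + 6510 = 17410 W.
Radiated: εσ·A_surf·T⁴ with A_surf = 4πr² = 30.58 m².
T⁴ = 17410/(0.54·5.67×10⁻⁸·30.58) = 1.859×10¹⁰ K⁴.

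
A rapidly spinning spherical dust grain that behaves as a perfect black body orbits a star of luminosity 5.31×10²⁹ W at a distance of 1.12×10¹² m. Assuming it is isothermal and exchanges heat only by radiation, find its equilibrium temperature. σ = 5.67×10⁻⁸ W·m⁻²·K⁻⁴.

First find the stellar flux at distance d: S = L/(4πd²) = 5.31×10²⁹/(4π·(1.12×10¹²)²) = 33690 W/m².
For an isothermal sphere, absorbed (1−a)S·πr² = emitted σ·4πr²·T⁴, so T⁴ = (1−a)S/(4σ).
T⁴ = 1.00·33690/(4·5.67×10⁻⁸) = 1.485×10¹¹ K⁴.

T ≈ 621 K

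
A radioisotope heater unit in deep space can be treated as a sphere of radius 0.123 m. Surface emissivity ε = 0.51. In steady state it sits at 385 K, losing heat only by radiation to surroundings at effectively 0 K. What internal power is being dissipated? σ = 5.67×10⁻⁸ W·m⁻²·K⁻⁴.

Steady state: P = εσA T⁴.
A = 4πr² = 0.1901 m²; T⁴ = (385)⁴ = 2.197×10¹⁰ K⁴.
P = 0.51 × 5.67×10⁻⁸ × 0.1901 × 2.197×10¹⁰.

P ≈ 121 W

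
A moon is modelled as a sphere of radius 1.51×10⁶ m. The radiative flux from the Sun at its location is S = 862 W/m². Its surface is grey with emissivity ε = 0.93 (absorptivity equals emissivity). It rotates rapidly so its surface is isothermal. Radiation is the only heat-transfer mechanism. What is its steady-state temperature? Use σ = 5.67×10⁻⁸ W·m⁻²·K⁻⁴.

T ≈ 248 K

At equilibrium, absorbed power = emitted power.
Absorbing cross-section = πr² = 7.163×10¹² m²; emitting surface = 4πr² = 2.865×10¹³ m² (ratio 4).
εS·A_cross = εσ·A_surf·T⁴  ⇒  T⁴ = S/(4σ)   (ε cancels).
T⁴ = 862/(4·5.67×10⁻⁸) = 3.801×10⁹ K⁴.
T = (3.801×10⁹)^(1/4).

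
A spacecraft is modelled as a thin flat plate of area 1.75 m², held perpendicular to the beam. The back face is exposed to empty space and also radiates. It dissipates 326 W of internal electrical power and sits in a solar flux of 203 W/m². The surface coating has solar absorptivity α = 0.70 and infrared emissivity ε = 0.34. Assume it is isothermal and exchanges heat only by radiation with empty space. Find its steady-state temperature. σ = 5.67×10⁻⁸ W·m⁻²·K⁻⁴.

T ≈ 304 K

At steady state, absorbed solar power + internal power = radiated power.
Absorbed: α·S·A_cross = 0.70·203·1.750 = 248.7 W (cross-section A).
Total input = 248.7 + 326 = 574.7 W.
Radiated: εσ·A_surf·T⁴ with A_surf = 2A = 3.500 m².
T⁴ = 574.7/(0.34·5.67×10⁻⁸·3.500) = 8.517×10⁹ K⁴.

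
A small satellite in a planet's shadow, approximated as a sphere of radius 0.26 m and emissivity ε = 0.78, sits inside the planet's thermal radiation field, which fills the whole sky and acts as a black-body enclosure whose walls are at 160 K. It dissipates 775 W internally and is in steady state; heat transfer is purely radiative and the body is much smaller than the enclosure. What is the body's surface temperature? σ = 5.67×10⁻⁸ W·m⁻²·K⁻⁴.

For a small grey body in a large enclosure, net radiated power = εσA(T⁴ − T_w⁴).
Steady state: P = εσA(T⁴ − T_w⁴) with A = 4πr² = 0.8495 m².
T⁴ = P/(εσA) + T_w⁴ = 775/(0.78·5.67×10⁻⁸·0.8495) + (160)⁴
    = 2.063×10¹⁰ + 6.554×10⁸ = 2.128×10¹⁰ K⁴.

T ≈ 382 K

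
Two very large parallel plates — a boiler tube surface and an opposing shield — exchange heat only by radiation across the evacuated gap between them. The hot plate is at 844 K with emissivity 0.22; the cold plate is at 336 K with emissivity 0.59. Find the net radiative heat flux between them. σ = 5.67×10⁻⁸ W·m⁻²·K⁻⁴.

For two infinite grey parallel plates, q = σ(T₁⁴ − T₂⁴)/(1/ε₁ + 1/ε₂ − 1).
T₁⁴ − T₂⁴ = 5.074×10¹¹ − 1.275×10¹⁰ = 4.947×10¹¹ K⁴.
1/ε₁ + 1/ε₂ − 1 = 4.545 + 1.695 − 1 = 5.240.
q = 5.67×10⁻⁸ × 4.947×10¹¹ / 5.240.

q ≈ 5350 W/m²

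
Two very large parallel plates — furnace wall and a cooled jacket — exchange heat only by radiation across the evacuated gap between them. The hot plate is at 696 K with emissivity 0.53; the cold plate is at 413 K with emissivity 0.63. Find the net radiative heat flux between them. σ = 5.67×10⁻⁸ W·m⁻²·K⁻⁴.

For two infinite grey parallel plates, q = σ(T₁⁴ − T₂⁴)/(1/ε₁ + 1/ε₂ − 1).
T₁⁴ − T₂⁴ = 2.347×10¹¹ − 2.909×10¹⁰ = 2.056×10¹¹ K⁴.
1/ε₁ + 1/ε₂ − 1 = 1.887 + 1.587 − 1 = 2.474.
q = 5.67×10⁻⁸ × 2.056×10¹¹ / 2.474.

q ≈ 4710 W/m²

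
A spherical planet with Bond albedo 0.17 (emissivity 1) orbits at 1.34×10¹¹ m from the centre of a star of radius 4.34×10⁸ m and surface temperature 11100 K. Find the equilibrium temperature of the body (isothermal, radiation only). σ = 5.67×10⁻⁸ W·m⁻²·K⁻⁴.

T ≈ 426 K

The star's surface emits σT_*⁴; at distance d the flux is S = σT_*⁴(R_*/d)².
S = 5.67×10⁻⁸·(11100)⁴·(4.34×10⁸/1.34×10¹¹)² = 9029 W/m².
For an isothermal sphere T⁴ = (1−a)S/(4σ) = 3.304×10¹⁰ K⁴.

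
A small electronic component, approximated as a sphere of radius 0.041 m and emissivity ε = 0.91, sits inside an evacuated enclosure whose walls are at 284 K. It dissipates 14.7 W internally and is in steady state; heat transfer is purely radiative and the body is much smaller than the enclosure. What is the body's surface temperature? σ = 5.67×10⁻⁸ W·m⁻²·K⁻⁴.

T ≈ 376 K

For a small grey body in a large enclosure, net radiated power = εσA(T⁴ − T_w⁴).
Steady state: P = εσA(T⁴ − T_w⁴) with A = 4πr² = 0.02112 m².
T⁴ = P/(εσA) + T_w⁴ = 14.7/(0.91·5.67×10⁻⁸·0.02112) + (284)⁴
    = 1.349×10¹⁰ + 6.505×10⁹ = 1.999×10¹⁰ K⁴.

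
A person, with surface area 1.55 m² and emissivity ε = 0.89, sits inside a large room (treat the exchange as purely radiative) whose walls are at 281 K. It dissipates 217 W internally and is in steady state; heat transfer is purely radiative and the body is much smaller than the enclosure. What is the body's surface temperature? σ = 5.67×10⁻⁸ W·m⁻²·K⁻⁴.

For a small grey body in a large enclosure, net radiated power = εσA(T⁴ − T_w⁴).
Steady state: P = εσA(T⁴ − T_w⁴) with A = 1.55 m².
T⁴ = P/(εσA) + T_w⁴ = 217/(0.89·5.67×10⁻⁸·1.550) + (281)⁴
    = 2.774×10⁹ + 6.235×10⁹ = 9.009×10⁹ K⁴.

T ≈ 308 K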